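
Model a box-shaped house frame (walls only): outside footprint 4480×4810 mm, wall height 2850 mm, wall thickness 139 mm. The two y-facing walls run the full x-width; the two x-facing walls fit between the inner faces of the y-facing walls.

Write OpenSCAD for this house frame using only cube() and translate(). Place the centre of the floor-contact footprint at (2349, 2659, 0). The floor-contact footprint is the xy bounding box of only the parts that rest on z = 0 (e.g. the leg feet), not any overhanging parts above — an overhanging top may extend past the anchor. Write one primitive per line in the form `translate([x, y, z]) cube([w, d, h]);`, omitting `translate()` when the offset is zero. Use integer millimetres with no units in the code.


translate([109, 254, 0]) cube([4480, 139, 2850]);
translate([109, 4925, 0]) cube([4480, 139, 2850]);
translate([109, 393, 0]) cube([139, 4532, 2850]);
translate([4450, 393, 0]) cube([139, 4532, 2850]);


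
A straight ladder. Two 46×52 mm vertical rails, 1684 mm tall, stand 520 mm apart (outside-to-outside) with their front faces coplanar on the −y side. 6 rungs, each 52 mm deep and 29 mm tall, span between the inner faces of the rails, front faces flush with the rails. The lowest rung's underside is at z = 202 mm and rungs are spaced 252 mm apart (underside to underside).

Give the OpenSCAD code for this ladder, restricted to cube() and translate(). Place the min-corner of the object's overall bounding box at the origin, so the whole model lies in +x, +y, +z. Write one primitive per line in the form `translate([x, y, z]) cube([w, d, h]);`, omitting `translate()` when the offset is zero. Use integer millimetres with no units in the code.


cube([46, 52, 1684]);
translate([474, 0, 0]) cube([46, 52, 1684]);
translate([46, 0, 202]) cube([428, 52, 29]);
translate([46, 0, 454]) cube([428, 52, 29]);
translate([46, 0, 706]) cube([428, 52, 29]);
translate([46, 0, 958]) cube([428, 52, 29]);
translate([46, 0, 1210]) cube([428, 52, 29]);
translate([46, 0, 1462]) cube([428, 52, 29]);


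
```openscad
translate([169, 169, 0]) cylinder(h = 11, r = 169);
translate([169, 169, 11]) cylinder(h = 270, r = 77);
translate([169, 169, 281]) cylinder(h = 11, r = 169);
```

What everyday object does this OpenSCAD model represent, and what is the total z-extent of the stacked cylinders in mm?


A spool. The overall height is 292 mm.

Three coaxial cylinders, large–small–large — a spool. Two 11 mm flanges and a 270 mm core give 11 + 270 + 11 = 292 mm.


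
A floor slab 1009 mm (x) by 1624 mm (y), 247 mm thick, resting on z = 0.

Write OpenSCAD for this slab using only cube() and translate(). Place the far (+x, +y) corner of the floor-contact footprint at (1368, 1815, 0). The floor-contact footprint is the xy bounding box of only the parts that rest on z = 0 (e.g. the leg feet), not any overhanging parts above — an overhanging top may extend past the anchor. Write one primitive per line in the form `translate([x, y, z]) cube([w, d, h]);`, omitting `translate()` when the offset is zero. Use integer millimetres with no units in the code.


translate([359, 191, 0]) cube([1009, 1624, 247]);


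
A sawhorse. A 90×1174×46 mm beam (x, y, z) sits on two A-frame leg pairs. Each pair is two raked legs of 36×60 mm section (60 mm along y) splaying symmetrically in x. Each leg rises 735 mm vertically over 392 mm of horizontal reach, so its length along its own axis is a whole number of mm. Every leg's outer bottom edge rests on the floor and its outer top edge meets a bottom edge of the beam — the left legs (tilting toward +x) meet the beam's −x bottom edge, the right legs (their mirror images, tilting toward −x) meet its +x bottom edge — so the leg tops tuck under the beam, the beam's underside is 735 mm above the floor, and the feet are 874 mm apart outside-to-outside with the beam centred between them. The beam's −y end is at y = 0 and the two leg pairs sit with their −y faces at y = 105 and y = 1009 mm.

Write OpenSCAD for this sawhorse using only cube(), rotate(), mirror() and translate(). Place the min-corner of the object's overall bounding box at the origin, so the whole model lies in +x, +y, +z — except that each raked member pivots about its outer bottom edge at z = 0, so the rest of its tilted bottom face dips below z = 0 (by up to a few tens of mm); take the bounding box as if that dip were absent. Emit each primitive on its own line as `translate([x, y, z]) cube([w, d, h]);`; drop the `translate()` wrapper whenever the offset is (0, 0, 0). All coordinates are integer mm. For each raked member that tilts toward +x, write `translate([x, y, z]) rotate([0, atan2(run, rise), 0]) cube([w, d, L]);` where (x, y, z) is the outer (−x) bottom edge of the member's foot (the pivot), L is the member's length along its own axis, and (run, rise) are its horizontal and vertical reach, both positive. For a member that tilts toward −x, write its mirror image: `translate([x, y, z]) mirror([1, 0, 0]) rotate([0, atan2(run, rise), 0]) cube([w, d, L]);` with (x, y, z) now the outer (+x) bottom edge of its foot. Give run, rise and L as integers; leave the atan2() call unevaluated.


// leg length = √(392² + 735²) = 833
// right-leg outer foot x = 2·392 + 90 = 874
// beam min-corner = (392, 0, 735)
translate([392, 0, 735]) cube([90, 1174, 46]);
translate([0, 105, 0]) rotate([0, atan2(392, 735), 0]) cube([36, 60, 833]);
translate([874, 105, 0]) mirror([1, 0, 0]) rotate([0, atan2(392, 735), 0]) cube([36, 60, 833]);
translate([0, 1009, 0]) rotate([0, atan2(392, 735), 0]) cube([36, 60, 833]);
translate([874, 1009, 0]) mirror([1, 0, 0]) rotate([0, atan2(392, 735), 0]) cube([36, 60, 833]);


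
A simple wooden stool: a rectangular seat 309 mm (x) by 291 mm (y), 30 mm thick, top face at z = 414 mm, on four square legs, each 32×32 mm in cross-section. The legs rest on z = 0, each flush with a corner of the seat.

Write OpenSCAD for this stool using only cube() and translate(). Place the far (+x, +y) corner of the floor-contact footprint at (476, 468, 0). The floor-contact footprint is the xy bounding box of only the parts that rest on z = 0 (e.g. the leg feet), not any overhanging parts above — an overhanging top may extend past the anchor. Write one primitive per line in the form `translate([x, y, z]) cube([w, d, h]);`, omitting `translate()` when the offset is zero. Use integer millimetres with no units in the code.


translate([167, 177, 384]) cube([309, 291, 30]);
translate([167, 177, 0]) cube([32, 32, 384]);
translate([444, 177, 0]) cube([32, 32, 384]);
translate([167, 436, 0]) cube([32, 32, 384]);
translate([444, 436, 0]) cube([32, 32, 384]);


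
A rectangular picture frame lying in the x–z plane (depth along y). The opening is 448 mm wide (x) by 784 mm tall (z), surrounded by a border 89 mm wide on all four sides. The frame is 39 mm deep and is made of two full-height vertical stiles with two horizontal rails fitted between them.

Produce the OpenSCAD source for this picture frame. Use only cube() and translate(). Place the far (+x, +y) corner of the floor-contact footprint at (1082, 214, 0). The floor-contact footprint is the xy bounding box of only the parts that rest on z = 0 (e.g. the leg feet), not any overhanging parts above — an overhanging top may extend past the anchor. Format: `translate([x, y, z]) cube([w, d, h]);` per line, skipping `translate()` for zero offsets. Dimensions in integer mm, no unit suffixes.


translate([456, 175, 0]) cube([89, 39, 962]);
translate([993, 175, 0]) cube([89, 39, 962]);
translate([545, 175, 0]) cube([448, 39, 89]);
translate([545, 175, 873]) cube([448, 39, 89]);


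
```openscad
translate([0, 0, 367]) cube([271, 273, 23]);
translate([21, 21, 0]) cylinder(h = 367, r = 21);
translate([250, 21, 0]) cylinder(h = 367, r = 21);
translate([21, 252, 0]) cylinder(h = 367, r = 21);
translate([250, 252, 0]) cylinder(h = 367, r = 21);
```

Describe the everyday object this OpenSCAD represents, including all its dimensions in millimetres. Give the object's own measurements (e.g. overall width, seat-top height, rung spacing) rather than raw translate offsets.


A four-legged stool. The seat is a 271×273×23 mm slab whose top surface is at z = 390 mm; four round legs, each 42 mm in diameter, run from the floor (z = 0) to the underside of the seat, each leg's axis is inset half a diameter from the nearest pair of seat edges (so the leg's bounding box is flush with the corner).


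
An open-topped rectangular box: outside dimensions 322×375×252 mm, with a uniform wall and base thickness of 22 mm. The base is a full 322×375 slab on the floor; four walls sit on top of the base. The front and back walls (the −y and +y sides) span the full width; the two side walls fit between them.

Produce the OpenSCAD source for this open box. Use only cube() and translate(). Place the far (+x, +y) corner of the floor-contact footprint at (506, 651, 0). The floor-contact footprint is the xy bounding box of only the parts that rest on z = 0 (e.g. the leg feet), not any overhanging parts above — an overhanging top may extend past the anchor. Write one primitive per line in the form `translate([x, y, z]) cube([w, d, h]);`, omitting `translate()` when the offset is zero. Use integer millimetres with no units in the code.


translate([184, 276, 0]) cube([322, 375, 22]);
translate([184, 276, 22]) cube([322, 22, 230]);
translate([184, 629, 22]) cube([322, 22, 230]);
translate([184, 298, 22]) cube([22, 331, 230]);
translate([484, 298, 22]) cube([22, 331, 230]);


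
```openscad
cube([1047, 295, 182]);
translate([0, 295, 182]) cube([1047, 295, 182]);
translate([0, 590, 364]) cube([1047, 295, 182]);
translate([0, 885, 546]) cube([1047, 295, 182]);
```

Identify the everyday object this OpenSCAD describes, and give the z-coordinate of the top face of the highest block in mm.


A staircase. The total rise is 728 mm.

4 identical blocks, each offset up and back from the previous — a staircase. Each step is 182 mm tall and there are 4 of them, so the total rise is 4 × 182 = 728 mm.


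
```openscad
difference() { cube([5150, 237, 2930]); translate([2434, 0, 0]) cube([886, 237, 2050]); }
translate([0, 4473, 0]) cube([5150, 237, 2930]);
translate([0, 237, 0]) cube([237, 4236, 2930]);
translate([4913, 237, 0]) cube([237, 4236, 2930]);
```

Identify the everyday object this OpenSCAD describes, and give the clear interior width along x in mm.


A single room. The interior width is 4676 mm.

Four walls enclosing a rectangle with a door in the front wall — a room. Outside width 5150 minus two 237 mm walls gives 4676 mm.


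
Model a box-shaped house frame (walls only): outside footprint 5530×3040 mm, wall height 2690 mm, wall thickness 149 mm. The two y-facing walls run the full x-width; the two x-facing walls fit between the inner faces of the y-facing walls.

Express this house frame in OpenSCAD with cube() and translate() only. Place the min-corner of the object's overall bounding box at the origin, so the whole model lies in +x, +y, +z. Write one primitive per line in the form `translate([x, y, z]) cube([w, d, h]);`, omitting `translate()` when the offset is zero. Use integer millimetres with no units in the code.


cube([5530, 149, 2690]);
translate([0, 2891, 0]) cube([5530, 149, 2690]);
translate([0, 149, 0]) cube([149, 2742, 2690]);
translate([5381, 149, 0]) cube([149, 2742, 2690]);


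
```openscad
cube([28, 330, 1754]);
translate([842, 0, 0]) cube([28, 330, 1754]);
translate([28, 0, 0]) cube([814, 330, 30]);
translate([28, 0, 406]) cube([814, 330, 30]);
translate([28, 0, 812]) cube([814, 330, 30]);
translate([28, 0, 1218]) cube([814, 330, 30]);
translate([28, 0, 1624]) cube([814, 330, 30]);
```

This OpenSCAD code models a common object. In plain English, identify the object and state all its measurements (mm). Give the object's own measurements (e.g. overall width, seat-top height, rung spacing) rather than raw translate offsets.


An open bookshelf. Two side panels, each 28 mm thick, 330 mm deep and 1754 mm tall, stand 870 mm apart (outside-to-outside). Between them sit 5 shelves, each 30 mm thick and 330 mm deep, spanning the full gap between the sides. The bottom shelf rests on the floor (its underside at z = 0) and the clear gap between one shelf's top and the next shelf's underside is 376 mm.


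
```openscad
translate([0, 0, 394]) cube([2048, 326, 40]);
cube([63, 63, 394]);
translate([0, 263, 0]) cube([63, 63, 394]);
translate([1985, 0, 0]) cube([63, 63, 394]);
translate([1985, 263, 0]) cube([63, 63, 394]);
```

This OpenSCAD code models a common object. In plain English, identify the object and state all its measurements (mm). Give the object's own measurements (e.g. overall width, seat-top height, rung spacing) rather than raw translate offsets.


A long wooden bench with a 2048 mm (x) × 326 mm (y) seat, 40 mm thick, its top surface 434 mm above the floor. Four 63 mm square legs at the seat corners, flush with the edges, run from z = 0 to the seat underside.


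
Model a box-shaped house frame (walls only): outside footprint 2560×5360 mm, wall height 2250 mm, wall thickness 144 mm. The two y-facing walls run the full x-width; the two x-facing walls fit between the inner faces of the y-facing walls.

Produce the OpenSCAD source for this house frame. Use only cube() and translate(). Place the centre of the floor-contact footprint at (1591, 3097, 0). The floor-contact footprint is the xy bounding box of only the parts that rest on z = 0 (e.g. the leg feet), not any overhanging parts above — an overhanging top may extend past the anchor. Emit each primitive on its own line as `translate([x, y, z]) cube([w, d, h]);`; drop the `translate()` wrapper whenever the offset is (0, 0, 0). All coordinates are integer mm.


translate([311, 417, 0]) cube([2560, 144, 2250]);
translate([311, 5633, 0]) cube([2560, 144, 2250]);
translate([311, 561, 0]) cube([144, 5072, 2250]);
translate([2727, 561, 0]) cube([144, 5072, 2250]);


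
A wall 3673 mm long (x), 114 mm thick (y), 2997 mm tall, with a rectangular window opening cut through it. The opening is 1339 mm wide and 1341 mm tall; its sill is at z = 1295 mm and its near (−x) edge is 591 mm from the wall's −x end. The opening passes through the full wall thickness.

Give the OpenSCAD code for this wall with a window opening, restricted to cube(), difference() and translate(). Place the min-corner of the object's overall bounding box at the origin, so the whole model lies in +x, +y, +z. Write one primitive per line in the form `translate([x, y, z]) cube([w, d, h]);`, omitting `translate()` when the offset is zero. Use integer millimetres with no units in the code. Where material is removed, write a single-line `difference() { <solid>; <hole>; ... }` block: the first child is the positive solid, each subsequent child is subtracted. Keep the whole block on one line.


difference() { cube([3673, 114, 2997]); translate([591, 0, 1295]) cube([1339, 114, 1341]); }


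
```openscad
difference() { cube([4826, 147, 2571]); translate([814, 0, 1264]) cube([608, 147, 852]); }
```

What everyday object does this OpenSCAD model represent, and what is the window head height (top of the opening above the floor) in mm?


A wall with a window opening. The window head height is 2116 mm.

A wall with a rectangular opening subtracted — a window. Sill at z = 1264, opening 852 mm tall, so the head is at 1264 + 852 = 2116 mm.


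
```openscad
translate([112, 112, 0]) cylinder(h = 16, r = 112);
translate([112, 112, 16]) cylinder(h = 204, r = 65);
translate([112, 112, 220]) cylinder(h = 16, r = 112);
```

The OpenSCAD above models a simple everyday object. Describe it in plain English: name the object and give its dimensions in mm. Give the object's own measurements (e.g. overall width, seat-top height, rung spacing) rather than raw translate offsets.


A spool: two coaxial disc flanges of radius 112 mm and thickness 16 mm, joined by a core cylinder of radius 65 mm and height 204 mm. The lower flange rests on z = 0 and the three cylinders share a vertical axis.


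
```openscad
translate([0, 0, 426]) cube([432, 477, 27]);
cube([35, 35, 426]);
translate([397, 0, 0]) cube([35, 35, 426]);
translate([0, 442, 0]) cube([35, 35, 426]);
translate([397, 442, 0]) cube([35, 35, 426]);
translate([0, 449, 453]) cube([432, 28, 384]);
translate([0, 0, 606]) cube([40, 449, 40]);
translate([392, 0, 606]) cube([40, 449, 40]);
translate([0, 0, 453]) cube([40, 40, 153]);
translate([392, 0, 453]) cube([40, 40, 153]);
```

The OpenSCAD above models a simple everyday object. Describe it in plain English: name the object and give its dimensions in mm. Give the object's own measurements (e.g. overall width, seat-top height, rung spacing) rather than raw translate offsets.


A chair. The seat is a 432×477×27 mm slab with its top at z = 453 mm, on four 35×35 mm corner legs (flush with the seat edges, standing on z = 0). A flat backrest 28 mm thick, 384 mm tall, spans the full seat width and rises from the seat top along its +y edge, rear face flush with the rear of the seat. Two armrests of 40×40 mm section run along each side from the seat's front edge to the front of the backrest, top faces 193 mm above the seat top and outer faces flush with the seat's x-edges; a 40×40 mm post under the front of each armrest stands on the seat at the front corner.


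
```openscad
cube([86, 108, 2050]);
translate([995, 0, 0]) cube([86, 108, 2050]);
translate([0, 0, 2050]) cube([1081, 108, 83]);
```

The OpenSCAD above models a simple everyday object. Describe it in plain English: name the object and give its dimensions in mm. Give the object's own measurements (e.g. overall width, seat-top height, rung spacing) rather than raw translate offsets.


A door frame. The clear opening is 909 mm wide and 2050 mm high. Two 86 mm wide jambs, 108 mm deep, stand either side of the opening from the floor to the top of the opening. A 83 mm thick head sits across the top of both jambs, spanning the full outside width of the frame.


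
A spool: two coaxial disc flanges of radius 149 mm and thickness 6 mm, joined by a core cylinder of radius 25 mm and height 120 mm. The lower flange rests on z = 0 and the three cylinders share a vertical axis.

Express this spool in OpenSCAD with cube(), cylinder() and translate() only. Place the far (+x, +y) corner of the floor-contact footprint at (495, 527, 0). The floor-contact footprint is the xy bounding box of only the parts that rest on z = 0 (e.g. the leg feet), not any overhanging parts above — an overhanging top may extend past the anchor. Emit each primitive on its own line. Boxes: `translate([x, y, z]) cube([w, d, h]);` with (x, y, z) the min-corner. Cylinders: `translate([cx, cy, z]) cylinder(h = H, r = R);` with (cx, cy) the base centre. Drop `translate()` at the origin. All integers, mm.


translate([346, 378, 0]) cylinder(h = 6, r = 149);
translate([346, 378, 6]) cylinder(h = 120, r = 25);
translate([346, 378, 126]) cylinder(h = 6, r = 149);


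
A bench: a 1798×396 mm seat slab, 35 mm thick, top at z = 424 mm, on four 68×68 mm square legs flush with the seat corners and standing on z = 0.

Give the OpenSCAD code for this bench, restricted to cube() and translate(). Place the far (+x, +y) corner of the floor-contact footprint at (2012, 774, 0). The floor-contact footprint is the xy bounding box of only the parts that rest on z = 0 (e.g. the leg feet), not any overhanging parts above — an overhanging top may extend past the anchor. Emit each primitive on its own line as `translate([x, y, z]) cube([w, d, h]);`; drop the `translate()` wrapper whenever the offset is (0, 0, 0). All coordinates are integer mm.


// leg_h = 424 − 35 = 389
translate([214, 378, 389]) cube([1798, 396, 35]);
translate([214, 378, 0]) cube([68, 68, 389]);
translate([214, 706, 0]) cube([68, 68, 389]);
translate([1944, 378, 0]) cube([68, 68, 389]);
translate([1944, 706, 0]) cube([68, 68, 389]);


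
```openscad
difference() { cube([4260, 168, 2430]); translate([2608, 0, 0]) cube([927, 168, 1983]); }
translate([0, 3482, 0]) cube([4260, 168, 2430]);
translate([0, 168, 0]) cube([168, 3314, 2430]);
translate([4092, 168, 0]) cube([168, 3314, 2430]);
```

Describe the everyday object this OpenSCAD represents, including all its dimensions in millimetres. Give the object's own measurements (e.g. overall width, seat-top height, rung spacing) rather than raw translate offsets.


A single room: four walls, each 2430 mm tall and 168 mm thick, enclosing an outside footprint 4260×3650 mm (x × y), no floor or roof. The front and back walls (−y and +y sides) run the full x-width; the side walls fit between their inner faces. A door opening 927 mm wide and 1983 mm tall is cut through the front wall from the floor up, its −x edge 2608 mm from the wall's −x end.


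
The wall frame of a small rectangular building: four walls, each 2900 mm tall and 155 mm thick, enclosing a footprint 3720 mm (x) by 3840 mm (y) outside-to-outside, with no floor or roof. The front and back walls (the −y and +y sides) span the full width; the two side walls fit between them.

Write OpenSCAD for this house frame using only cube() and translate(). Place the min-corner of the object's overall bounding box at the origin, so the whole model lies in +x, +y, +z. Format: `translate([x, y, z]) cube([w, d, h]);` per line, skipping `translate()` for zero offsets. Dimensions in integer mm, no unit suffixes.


cube([3720, 155, 2900]);
translate([0, 3685, 0]) cube([3720, 155, 2900]);
translate([0, 155, 0]) cube([155, 3530, 2900]);
translate([3565, 155, 0]) cube([155, 3530, 2900]);


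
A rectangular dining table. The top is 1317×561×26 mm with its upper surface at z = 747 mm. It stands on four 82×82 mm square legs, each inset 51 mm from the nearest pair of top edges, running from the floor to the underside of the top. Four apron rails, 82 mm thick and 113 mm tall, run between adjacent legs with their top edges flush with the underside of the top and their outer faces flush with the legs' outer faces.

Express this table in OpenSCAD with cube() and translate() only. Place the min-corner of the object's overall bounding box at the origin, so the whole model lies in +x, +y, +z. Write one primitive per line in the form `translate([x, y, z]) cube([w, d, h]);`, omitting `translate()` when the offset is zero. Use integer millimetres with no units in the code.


translate([0, 0, 721]) cube([1317, 561, 26]);
translate([51, 51, 0]) cube([82, 82, 721]);
translate([1184, 51, 0]) cube([82, 82, 721]);
translate([51, 428, 0]) cube([82, 82, 721]);
translate([1184, 428, 0]) cube([82, 82, 721]);
translate([133, 51, 608]) cube([1051, 82, 113]);
translate([133, 428, 608]) cube([1051, 82, 113]);
translate([51, 133, 608]) cube([82, 295, 113]);
translate([1184, 133, 608]) cube([82, 295, 113]);


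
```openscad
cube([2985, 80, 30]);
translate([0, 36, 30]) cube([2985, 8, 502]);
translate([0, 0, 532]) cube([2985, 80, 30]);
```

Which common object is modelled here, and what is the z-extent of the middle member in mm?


An I-beam. The web height is 502 mm.

Two wide flanges with a thin centred web — an I-beam. Overall 562 mm minus two 30 mm flanges gives a web of 562 − 2·30 = 502 mm.


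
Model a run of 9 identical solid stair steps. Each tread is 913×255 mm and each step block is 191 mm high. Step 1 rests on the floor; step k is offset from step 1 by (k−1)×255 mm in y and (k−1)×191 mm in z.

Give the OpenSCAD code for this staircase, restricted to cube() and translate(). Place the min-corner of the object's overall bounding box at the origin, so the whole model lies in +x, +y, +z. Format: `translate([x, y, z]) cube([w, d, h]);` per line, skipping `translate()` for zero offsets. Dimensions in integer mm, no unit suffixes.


cube([913, 255, 191]);
translate([0, 255, 191]) cube([913, 255, 191]);
translate([0, 510, 382]) cube([913, 255, 191]);
translate([0, 765, 573]) cube([913, 255, 191]);
translate([0, 1020, 764]) cube([913, 255, 191]);
translate([0, 1275, 955]) cube([913, 255, 191]);
translate([0, 1530, 1146]) cube([913, 255, 191]);
translate([0, 1785, 1337]) cube([913, 255, 191]);
translate([0, 2040, 1528]) cube([913, 255, 191]);


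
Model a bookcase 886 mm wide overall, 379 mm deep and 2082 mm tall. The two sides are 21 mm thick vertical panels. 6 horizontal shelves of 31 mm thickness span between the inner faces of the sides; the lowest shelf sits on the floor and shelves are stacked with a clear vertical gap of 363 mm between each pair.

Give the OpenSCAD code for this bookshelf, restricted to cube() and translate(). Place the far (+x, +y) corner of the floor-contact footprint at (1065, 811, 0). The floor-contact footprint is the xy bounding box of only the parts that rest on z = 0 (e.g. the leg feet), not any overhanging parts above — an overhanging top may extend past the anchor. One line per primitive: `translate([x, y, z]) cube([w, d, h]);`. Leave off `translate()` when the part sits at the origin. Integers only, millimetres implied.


translate([179, 432, 0]) cube([21, 379, 2082]);
translate([1044, 432, 0]) cube([21, 379, 2082]);
translate([200, 432, 0]) cube([844, 379, 31]);
translate([200, 432, 394]) cube([844, 379, 31]);
translate([200, 432, 788]) cube([844, 379, 31]);
translate([200, 432, 1182]) cube([844, 379, 31]);
translate([200, 432, 1576]) cube([844, 379, 31]);
translate([200, 432, 1970]) cube([844, 379, 31]);


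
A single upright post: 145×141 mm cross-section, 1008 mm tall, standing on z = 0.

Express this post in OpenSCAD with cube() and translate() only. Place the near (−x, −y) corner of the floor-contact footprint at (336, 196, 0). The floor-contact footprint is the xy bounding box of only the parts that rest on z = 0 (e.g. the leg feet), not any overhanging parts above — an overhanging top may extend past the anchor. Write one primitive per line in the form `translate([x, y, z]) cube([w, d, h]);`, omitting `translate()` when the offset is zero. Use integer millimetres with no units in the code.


translate([336, 196, 0]) cube([145, 141, 1008]);


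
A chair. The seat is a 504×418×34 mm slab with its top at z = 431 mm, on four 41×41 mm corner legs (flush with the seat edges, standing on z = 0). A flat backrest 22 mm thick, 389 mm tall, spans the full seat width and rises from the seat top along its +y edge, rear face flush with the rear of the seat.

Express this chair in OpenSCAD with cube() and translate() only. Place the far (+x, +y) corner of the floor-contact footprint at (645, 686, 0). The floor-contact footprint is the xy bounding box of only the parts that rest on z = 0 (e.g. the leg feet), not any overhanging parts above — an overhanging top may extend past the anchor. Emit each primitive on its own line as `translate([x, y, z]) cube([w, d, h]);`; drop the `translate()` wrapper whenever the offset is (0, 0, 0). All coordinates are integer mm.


translate([141, 268, 397]) cube([504, 418, 34]);
translate([141, 268, 0]) cube([41, 41, 397]);
translate([604, 268, 0]) cube([41, 41, 397]);
translate([141, 645, 0]) cube([41, 41, 397]);
translate([604, 645, 0]) cube([41, 41, 397]);
translate([141, 664, 431]) cube([504, 22, 389]);


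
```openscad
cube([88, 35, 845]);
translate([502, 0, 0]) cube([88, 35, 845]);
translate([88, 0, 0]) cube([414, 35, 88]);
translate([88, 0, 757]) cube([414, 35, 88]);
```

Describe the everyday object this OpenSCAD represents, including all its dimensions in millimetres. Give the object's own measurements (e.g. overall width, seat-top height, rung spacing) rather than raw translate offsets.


A rectangular picture frame lying in the x–z plane (depth along y). The opening is 414 mm wide (x) by 669 mm tall (z), surrounded by a border 88 mm wide on all four sides. The frame is 35 mm deep and is made of two full-height vertical stiles with two horizontal rails fitted between them.


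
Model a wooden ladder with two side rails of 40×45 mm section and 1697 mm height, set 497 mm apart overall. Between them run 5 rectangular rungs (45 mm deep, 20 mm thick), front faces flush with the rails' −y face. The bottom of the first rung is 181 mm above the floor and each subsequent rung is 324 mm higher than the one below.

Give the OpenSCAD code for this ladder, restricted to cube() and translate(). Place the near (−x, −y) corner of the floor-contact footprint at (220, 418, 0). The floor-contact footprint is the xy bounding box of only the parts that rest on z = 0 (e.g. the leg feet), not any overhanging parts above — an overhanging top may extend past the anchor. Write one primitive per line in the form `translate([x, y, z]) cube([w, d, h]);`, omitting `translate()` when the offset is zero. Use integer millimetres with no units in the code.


// rung span = 497 - 2*40 = 417
// rung[k] z = 181 + k*324
translate([220, 418, 0]) cube([40, 45, 1697]);
translate([677, 418, 0]) cube([40, 45, 1697]);
translate([260, 418, 181]) cube([417, 45, 20]);
translate([260, 418, 505]) cube([417, 45, 20]);
translate([260, 418, 829]) cube([417, 45, 20]);
translate([260, 418, 1153]) cube([417, 45, 20]);
translate([260, 418, 1477]) cube([417, 45, 20]);


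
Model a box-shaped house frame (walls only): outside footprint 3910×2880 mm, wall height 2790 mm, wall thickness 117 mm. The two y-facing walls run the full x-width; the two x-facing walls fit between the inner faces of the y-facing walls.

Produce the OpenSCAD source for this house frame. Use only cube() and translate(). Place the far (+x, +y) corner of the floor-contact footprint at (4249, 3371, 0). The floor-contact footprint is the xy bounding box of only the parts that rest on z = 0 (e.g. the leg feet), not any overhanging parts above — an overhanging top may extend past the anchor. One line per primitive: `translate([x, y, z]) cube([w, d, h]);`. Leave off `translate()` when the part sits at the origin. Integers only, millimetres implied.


translate([339, 491, 0]) cube([3910, 117, 2790]);
translate([339, 3254, 0]) cube([3910, 117, 2790]);
translate([339, 608, 0]) cube([117, 2646, 2790]);
translate([4132, 608, 0]) cube([117, 2646, 2790]);


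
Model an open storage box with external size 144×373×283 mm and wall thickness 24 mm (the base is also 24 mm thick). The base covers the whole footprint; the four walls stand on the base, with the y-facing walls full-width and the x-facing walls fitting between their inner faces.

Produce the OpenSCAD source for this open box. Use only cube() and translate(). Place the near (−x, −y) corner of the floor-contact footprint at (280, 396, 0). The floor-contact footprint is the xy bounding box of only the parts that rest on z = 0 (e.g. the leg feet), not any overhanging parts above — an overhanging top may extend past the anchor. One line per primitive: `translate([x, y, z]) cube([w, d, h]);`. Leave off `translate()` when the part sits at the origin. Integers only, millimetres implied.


translate([280, 396, 0]) cube([144, 373, 24]);
translate([280, 396, 24]) cube([144, 24, 259]);
translate([280, 745, 24]) cube([144, 24, 259]);
translate([280, 420, 24]) cube([24, 325, 259]);
translate([400, 420, 24]) cube([24, 325, 259]);


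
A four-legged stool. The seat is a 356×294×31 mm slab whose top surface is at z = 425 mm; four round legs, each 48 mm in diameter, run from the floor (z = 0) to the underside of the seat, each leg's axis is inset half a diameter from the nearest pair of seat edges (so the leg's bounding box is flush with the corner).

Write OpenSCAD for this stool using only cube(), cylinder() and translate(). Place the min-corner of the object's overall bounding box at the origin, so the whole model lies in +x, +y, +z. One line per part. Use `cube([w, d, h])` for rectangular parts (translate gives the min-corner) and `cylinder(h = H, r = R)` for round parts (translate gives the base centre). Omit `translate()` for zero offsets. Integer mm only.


translate([0, 0, 394]) cube([356, 294, 31]);
translate([24, 24, 0]) cylinder(h = 394, r = 24);
translate([332, 24, 0]) cylinder(h = 394, r = 24);
translate([24, 270, 0]) cylinder(h = 394, r = 24);
translate([332, 270, 0]) cylinder(h = 394, r = 24);


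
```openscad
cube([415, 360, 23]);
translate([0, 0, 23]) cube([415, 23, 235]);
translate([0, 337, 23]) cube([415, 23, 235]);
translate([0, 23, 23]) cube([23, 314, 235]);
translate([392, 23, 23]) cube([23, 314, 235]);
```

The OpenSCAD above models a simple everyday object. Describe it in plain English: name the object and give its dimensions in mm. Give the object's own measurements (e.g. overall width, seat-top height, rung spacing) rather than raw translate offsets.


An open-topped rectangular box: outside dimensions 415×360×258 mm, with a uniform wall and base thickness of 23 mm. The base is a full 415×360 slab on the floor; four walls sit on top of the base. The front and back walls (the −y and +y sides) span the full width; the two side walls fit between them.


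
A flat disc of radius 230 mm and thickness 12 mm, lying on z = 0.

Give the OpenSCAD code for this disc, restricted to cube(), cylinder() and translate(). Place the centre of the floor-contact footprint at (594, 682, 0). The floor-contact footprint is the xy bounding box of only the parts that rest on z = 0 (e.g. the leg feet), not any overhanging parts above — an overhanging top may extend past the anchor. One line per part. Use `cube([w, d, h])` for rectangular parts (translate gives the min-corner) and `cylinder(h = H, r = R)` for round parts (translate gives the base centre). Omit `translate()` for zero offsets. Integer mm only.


translate([594, 682, 0]) cylinder(h = 12, r = 230);


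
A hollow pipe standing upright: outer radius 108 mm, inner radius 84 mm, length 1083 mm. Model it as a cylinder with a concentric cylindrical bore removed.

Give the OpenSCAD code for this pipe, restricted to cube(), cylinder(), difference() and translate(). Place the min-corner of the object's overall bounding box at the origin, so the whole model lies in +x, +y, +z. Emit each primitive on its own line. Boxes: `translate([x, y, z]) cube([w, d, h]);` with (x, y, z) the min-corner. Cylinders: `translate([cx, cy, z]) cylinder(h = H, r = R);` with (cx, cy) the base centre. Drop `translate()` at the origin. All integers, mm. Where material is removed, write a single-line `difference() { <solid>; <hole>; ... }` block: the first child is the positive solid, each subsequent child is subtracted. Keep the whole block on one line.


difference() { translate([108, 108, 0]) cylinder(h = 1083, r = 108); translate([108, 108, 0]) cylinder(h = 1083, r = 84); }


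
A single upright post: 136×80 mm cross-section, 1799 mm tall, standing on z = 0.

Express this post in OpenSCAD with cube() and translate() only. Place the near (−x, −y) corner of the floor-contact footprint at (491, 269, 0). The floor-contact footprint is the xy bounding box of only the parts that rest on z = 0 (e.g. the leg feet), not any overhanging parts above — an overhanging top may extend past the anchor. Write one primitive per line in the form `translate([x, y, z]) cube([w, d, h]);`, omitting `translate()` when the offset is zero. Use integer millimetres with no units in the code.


translate([491, 269, 0]) cube([136, 80, 1799]);


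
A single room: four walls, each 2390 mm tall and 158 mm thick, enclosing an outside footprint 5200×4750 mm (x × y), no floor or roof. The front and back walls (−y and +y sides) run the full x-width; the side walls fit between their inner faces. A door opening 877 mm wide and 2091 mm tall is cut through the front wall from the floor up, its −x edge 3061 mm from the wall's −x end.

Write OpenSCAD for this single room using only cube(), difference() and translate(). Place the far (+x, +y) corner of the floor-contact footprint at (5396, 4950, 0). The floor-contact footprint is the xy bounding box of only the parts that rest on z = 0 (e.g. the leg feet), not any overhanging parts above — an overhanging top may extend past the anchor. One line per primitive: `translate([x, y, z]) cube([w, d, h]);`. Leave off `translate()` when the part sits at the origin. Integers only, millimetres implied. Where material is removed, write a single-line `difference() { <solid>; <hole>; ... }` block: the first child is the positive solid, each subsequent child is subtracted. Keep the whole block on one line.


difference() { translate([196, 200, 0]) cube([5200, 158, 2390]); translate([3257, 200, 0]) cube([877, 158, 2091]); }
translate([196, 4792, 0]) cube([5200, 158, 2390]);
translate([196, 358, 0]) cube([158, 4434, 2390]);
translate([5238, 358, 0]) cube([158, 4434, 2390]);


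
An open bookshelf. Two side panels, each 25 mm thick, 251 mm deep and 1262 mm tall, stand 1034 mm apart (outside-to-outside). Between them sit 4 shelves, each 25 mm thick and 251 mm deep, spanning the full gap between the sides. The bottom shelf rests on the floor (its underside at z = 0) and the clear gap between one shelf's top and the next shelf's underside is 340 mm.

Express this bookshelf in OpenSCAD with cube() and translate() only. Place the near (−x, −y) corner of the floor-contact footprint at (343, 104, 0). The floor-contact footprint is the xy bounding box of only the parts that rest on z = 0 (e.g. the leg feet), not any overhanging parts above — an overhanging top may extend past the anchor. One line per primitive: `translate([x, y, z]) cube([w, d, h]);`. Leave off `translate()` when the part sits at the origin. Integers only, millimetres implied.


translate([343, 104, 0]) cube([25, 251, 1262]);
translate([1352, 104, 0]) cube([25, 251, 1262]);
translate([368, 104, 0]) cube([984, 251, 25]);
translate([368, 104, 365]) cube([984, 251, 25]);
translate([368, 104, 730]) cube([984, 251, 25]);
translate([368, 104, 1095]) cube([984, 251, 25]);


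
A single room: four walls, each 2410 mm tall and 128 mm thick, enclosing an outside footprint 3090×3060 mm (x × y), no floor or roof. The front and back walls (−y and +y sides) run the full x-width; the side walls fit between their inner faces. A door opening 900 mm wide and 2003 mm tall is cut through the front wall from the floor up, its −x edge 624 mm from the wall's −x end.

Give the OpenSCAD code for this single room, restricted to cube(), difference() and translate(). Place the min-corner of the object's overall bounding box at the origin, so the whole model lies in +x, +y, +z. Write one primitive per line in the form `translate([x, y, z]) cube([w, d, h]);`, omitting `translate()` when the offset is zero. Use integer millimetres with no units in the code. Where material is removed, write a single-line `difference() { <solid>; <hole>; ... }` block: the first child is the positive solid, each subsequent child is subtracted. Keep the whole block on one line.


difference() { cube([3090, 128, 2410]); translate([624, 0, 0]) cube([900, 128, 2003]); }
translate([0, 2932, 0]) cube([3090, 128, 2410]);
translate([0, 128, 0]) cube([128, 2804, 2410]);
translate([2962, 128, 0]) cube([128, 2804, 2410]);


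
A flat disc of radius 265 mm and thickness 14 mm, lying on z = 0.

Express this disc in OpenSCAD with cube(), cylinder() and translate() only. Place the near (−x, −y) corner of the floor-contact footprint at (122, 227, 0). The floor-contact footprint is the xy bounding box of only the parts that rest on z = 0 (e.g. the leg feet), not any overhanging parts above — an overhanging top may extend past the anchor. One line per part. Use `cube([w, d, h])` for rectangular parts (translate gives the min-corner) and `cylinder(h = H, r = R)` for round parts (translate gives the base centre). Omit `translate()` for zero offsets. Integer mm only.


translate([387, 492, 0]) cylinder(h = 14, r = 265);


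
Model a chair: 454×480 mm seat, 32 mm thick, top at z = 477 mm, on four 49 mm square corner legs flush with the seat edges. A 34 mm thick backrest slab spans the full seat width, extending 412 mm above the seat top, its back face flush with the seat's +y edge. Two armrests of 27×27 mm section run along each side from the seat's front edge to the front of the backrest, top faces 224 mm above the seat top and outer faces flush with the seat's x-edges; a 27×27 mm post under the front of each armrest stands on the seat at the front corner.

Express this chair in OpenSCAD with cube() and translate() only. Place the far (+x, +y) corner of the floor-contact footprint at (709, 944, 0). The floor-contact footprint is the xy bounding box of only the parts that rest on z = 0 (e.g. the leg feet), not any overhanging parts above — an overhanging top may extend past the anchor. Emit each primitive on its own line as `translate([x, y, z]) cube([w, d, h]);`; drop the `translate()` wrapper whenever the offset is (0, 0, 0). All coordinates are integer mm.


translate([255, 464, 445]) cube([454, 480, 32]);
translate([255, 464, 0]) cube([49, 49, 445]);
translate([660, 464, 0]) cube([49, 49, 445]);
translate([255, 895, 0]) cube([49, 49, 445]);
translate([660, 895, 0]) cube([49, 49, 445]);
translate([255, 910, 477]) cube([454, 34, 412]);
translate([255, 464, 674]) cube([27, 446, 27]);
translate([682, 464, 674]) cube([27, 446, 27]);
translate([255, 464, 477]) cube([27, 27, 197]);
translate([682, 464, 477]) cube([27, 27, 197]);
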